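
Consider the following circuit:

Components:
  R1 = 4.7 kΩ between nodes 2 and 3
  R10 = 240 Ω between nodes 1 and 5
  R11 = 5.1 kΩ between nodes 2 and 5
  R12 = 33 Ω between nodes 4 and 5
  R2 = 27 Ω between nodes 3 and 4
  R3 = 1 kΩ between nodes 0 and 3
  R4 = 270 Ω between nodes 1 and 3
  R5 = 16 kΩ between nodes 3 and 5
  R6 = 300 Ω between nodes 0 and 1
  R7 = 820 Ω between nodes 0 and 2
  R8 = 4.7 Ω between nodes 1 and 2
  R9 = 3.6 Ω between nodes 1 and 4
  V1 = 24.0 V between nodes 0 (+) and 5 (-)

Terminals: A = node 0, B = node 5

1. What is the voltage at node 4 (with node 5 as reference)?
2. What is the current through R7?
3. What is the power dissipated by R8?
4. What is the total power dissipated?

Nodal analysis, taking node 5 as the 0 V reference.
Source V1 fixes V_0 = 24 V.
KCL at each unknown node (sum of currents leaving = 0; resistances in Ω):
  Node 1: (V_1 - V_3)/270 + (V_1 - 24)/300 + (V_1 - V_2)/4.7 + (V_1 - V_4)/3.6 + (V_1 - 0)/240 = 0
  Node 2: (V_2 - V_3)/4700 + (V_2 - 24)/820 + (V_2 - V_1)/4.7 + (V_2 - 0)/5100 = 0
  Node 3: (V_3 - V_2)/4700 + (V_3 - V_4)/27 + (V_3 - 24)/1000 + (V_3 - V_1)/270 + (V_3 - 0)/16000 = 0
  Node 4: (V_4 - V_3)/27 + (V_4 - V_1)/3.6 + (V_4 - 0)/33 = 0
Collecting terms (coefficients in siemens):
  0.5017·V_1 - 0.2128·V_2 - 0.003704·V_3 - 0.2778·V_4 = 0.08
  0.2144·V_2 - 0.2128·V_1 - 0.0002128·V_3 = 0.02927
  0.04202·V_3 - 0.003704·V_1 - 0.0002128·V_2 - 0.03704·V_4 = 0.024
  0.3451·V_4 - 0.2778·V_1 - 0.03704·V_3 = 0
Solving these 4 simultaneous equations (Gaussian elimination) gives:
  V_1 = 3.511 V, V_2 = 3.625 V, V_3 = 3.745 V, V_4 = 3.228 V
Part 1:
  Read off the nodal solution: V_4 = 3.228 V
Part 2:
  I_R7 = (V_0 - V_2)/R7 = (24 - 3.625)/820 = 0.02485 A
  Magnitude: I_R7 = 0.02485 A
Part 3:
  I_R8 = (V_1 - V_2)/R8 = (3.511 - 3.625)/4.7 = -0.02416 A
  P_R8 = I_R8² × R8 = (-0.02416)² × 4.7 = 0.002744 W
Part 4:
  Power in each resistor, P = (ΔV)²/R:
    P_R1 = (3.625 - 3.745)²/4700 = 0.000003049 W
    P_R2 = (3.745 - 3.228)²/27 = 0.009883 W
    P_R3 = (24 - 3.745)²/1000 = 0.4103 W
    P_R4 = (3.511 - 3.745)²/270 = 0.0002015 W
    P_R5 = (3.745 - 0)²/16000 = 0.0008764 W
    P_R6 = (24 - 3.511)²/300 = 1.399 W
    P_R7 = (24 - 3.625)²/820 = 0.5063 W
    P_R8 = (3.511 - 3.625)²/4.7 = 0.002744 W
    P_R9 = (3.511 - 3.228)²/3.6 = 0.02229 W
    P_R10 = (3.511 - 0)²/240 = 0.05138 W
    P_R11 = (3.625 - 0)²/5100 = 0.002577 W
    P_R12 = (3.228 - 0)²/33 = 0.3158 W
  P_total = P_R1 + P_R2 + P_R3 + P_R4 + P_R5 + P_R6 + P_R7 + P_R8 + P_R9 + P_R10 + P_R11 + P_R12 = 2.722 W

Final answers:
1. V_4 = 3.228 V
2. I_R7 = 0.02485 A
3. P_R8 = 0.002744 W
4. P_total = 2.722 W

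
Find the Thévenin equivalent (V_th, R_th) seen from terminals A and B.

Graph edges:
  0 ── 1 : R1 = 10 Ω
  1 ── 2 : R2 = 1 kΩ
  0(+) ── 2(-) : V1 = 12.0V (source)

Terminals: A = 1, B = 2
Step 1 — V_th is the open-circuit voltage V_A - V_B (nothing connected across the terminals).
Nodal analysis, taking node 2 as the 0 V reference.
Source V1 fixes V_0 = 12 V.
KCL at each unknown node (sum of currents leaving = 0; resistances in Ω):
  Node 1: (V_1 - 12)/10 + (V_1 - 0)/1000 = 0
Collecting terms: 0.101 × V_1 = 1.2  =>  V_1 = 11.88 V
V_th = V_1 - V_2 = 11.88 - 0 = 11.88 V
Step 2 — R_th: zero the source — replace V1 by a short circuit (node 2 merges into node 0) — and find the resistance seen between A (node 1) and B (node 0).
Reduce the network between node 1 (A) and node 0 (B) by series/parallel combination:
  Rp1 = R1 ‖ R2 (parallel, both between nodes 0 and 1) = 1/(1/10 + 1/1000) = 9.901 Ω
R_th = 9.901 Ω

Final answer: V_th = 11.88 V, R_th = 9.901 Ω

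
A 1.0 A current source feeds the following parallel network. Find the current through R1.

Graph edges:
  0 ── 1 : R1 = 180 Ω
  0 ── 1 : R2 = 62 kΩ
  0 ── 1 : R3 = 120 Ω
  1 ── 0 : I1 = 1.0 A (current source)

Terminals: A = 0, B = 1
All resistors sit directly between nodes 0 and 1, so they are in parallel and share one voltage V; the full source current 1 A splits among them.
1/R_par = 1/180 + 1/62000 + 1/120 = 0.01391 S  =>  R_par = 71.92 Ω
V = I × R_par = 1 × 71.92 = 71.92 V
I_R1 = V/R1 = 71.92/180 = 0.3995 A

Final answer: 0.3995 A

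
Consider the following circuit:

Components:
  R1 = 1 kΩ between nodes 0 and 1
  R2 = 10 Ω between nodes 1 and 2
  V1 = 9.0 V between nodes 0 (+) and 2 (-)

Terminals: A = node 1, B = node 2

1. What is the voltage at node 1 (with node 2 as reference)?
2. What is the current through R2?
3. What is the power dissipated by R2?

Nodal analysis, taking node 2 as the 0 V reference.
Source V1 fixes V_0 = 9 V.
KCL at each unknown node (sum of currents leaving = 0; resistances in Ω):
  Node 1: (V_1 - 9)/1000 + (V_1 - 0)/10 = 0
Collecting terms: 0.101 × V_1 = 0.009  =>  V_1 = 0.08911 V
Part 1:
  Read off the nodal solution: V_1 = 0.08911 V
Part 2:
  I_R2 = (V_1 - V_2)/R2 = (0.08911 - 0)/10 = 0.008911 A
  Magnitude: I_R2 = 0.008911 A
Part 3:
  I_R2 = (V_1 - V_2)/R2 = (0.08911 - 0)/10 = 0.008911 A
  P_R2 = I_R2² × R2 = (0.008911)² × 10 = 0.000794 W

Final answers:
1. V_1 = 0.08911 V
2. I_R2 = 0.008911 A
3. P_R2 = 0.000794 W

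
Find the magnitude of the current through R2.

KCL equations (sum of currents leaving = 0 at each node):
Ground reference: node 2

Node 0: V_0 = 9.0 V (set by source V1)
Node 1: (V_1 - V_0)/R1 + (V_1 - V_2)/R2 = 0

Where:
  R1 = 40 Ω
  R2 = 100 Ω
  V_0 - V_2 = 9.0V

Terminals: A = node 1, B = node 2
Nodal analysis, taking node 2 as the 0 V reference.
Source V1 fixes V_0 = 9 V.
KCL at each unknown node (sum of currents leaving = 0; resistances in Ω):
  Node 1: (V_1 - 9)/40 + (V_1 - 0)/100 = 0
Collecting terms: 0.035 × V_1 = 0.225  =>  V_1 = 6.429 V
I_R2 = (V_1 - V_2)/R2 = (6.429 - 0)/100 = 0.06429 A
|I_R2| = 0.06429 A

Final answer: |I_R2| = 0.06429 A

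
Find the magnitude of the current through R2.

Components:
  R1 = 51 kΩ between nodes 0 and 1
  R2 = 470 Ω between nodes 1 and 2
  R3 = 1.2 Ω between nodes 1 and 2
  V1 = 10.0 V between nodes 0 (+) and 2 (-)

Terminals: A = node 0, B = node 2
Nodal analysis, taking node 2 as the 0 V reference.
Source V1 fixes V_0 = 10 V.
KCL at each unknown node (sum of currents leaving = 0; resistances in Ω):
  Node 1: (V_1 - 10)/51000 + (V_1 - 0)/470 + (V_1 - 0)/1.2 = 0
Collecting terms: 0.8355 × V_1 = 0.0001961  =>  V_1 = 0.0002347 V
I_R2 = (V_1 - V_2)/R2 = (0.0002347 - 0)/470 = 0.0000004993 A
|I_R2| = 0.0000004993 A

Final answer: |I_R2| = 4.993e-07 A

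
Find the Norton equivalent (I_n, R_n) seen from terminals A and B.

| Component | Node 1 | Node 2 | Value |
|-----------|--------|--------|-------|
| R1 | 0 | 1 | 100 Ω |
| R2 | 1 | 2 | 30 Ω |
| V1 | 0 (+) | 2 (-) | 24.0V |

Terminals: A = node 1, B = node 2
Find the Thévenin equivalent first; then I_n = V_th/R_th and R_n = R_th.
Step 1 — V_th is the open-circuit voltage V_A - V_B (nothing connected across the terminals).
Nodal analysis, taking node 2 as the 0 V reference.
Source V1 fixes V_0 = 24 V.
KCL at each unknown node (sum of currents leaving = 0; resistances in Ω):
  Node 1: (V_1 - 24)/100 + (V_1 - 0)/30 = 0
Collecting terms: 0.04333 × V_1 = 0.24  =>  V_1 = 5.538 V
V_th = V_1 - V_2 = 5.538 - 0 = 5.538 V
Step 2 — R_th: zero the source — replace V1 by a short circuit (node 2 merges into node 0) — and find the resistance seen between A (node 1) and B (node 0).
Reduce the network between node 1 (A) and node 0 (B) by series/parallel combination:
  Rp1 = R1 ‖ R2 (parallel, both between nodes 0 and 1) = 1/(1/100 + 1/30) = 23.08 Ω
R_th = 23.08 Ω
I_n = V_th/R_th = 5.538/23.08 = 0.24 A, and R_n = R_th = 23.08 Ω

Final answer: I_n = 0.24 A, R_n = 23.08 Ω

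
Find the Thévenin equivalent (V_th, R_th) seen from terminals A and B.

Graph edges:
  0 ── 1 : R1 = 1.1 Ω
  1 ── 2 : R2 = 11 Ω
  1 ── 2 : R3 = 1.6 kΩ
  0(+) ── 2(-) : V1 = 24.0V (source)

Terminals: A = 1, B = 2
Step 1 — V_th is the open-circuit voltage V_A - V_B (nothing connected across the terminals).
Nodal analysis, taking node 2 as the 0 V reference.
Source V1 fixes V_0 = 24 V.
KCL at each unknown node (sum of currents leaving = 0; resistances in Ω):
  Node 1: (V_1 - 24)/1.1 + (V_1 - 0)/11 + (V_1 - 0)/1600 = 0
Collecting terms: 1.001 × V_1 = 21.82  =>  V_1 = 21.8 V
V_th = V_1 - V_2 = 21.8 - 0 = 21.8 V
Step 2 — R_th: zero the source — replace V1 by a short circuit (node 2 merges into node 0) — and find the resistance seen between A (node 1) and B (node 0).
Reduce the network between node 1 (A) and node 0 (B) by series/parallel combination:
  Rp1 = R1 ‖ R2 ‖ R3 (parallel, all between nodes 0 and 1) = 1/(1/1.1 + 1/11 + 1/1600) = 0.9994 Ω
R_th = 0.9994 Ω

Final answer: V_th = 21.8 V, R_th = 0.9994 Ω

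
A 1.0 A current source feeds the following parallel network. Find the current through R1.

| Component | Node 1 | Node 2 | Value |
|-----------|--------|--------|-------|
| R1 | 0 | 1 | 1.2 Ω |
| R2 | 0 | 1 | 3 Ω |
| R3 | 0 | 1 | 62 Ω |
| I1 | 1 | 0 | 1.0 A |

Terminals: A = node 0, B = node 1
All resistors sit directly between nodes 0 and 1, so they are in parallel and share one voltage V; the full source current 1 A splits among them.
1/R_par = 1/1.2 + 1/3 + 1/62 = 1.183 S  =>  R_par = 0.8455 Ω
V = I × R_par = 1 × 0.8455 = 0.8455 V
I_R1 = V/R1 = 0.8455/1.2 = 0.7045 A

Final answer: 0.7045 A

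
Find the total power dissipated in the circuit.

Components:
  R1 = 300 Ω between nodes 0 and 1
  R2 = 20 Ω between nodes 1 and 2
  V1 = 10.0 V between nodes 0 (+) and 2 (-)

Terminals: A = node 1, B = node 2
Nodal analysis, taking node 2 as the 0 V reference.
Source V1 fixes V_0 = 10 V.
KCL at each unknown node (sum of currents leaving = 0; resistances in Ω):
  Node 1: (V_1 - 10)/300 + (V_1 - 0)/20 = 0
Collecting terms: 0.05333 × V_1 = 0.03333  =>  V_1 = 0.625 V
Power in each resistor, P = (ΔV)²/R:
  P_R1 = (10 - 0.625)²/300 = 0.293 W
  P_R2 = (0.625 - 0)²/20 = 0.01953 W
P_total = P_R1 + P_R2 = 0.3125 W

Final answer: 0.3125 W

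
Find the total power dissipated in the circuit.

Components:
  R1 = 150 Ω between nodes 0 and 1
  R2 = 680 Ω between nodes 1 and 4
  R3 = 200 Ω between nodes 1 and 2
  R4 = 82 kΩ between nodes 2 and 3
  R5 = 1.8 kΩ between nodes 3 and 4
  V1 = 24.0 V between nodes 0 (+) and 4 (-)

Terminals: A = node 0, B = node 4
Nodal analysis, taking node 4 as the 0 V reference.
Source V1 fixes V_0 = 24 V.
KCL at each unknown node (sum of currents leaving = 0; resistances in Ω):
  Node 1: (V_1 - 24)/150 + (V_1 - 0)/680 + (V_1 - V_2)/200 = 0
  Node 2: (V_2 - V_1)/200 + (V_2 - V_3)/82000 = 0
  Node 3: (V_3 - V_2)/82000 + (V_3 - 0)/1800 = 0
Collecting terms (coefficients in siemens):
  0.01314·V_1 - 0.005·V_2 = 0.16
  0.005012·V_2 - 0.005·V_1 - 0.0000122·V_3 = 0
  0.0005678·V_3 - 0.0000122·V_2 = 0
Solving these 3 simultaneous equations (Gaussian elimination) gives:
  V_1 = 19.63 V, V_2 = 19.59 V, V_3 = 0.4207 V
Power in each resistor, P = (ΔV)²/R:
  P_R1 = (24 - 19.63)²/150 = 0.1271 W
  P_R2 = (19.63 - 0)²/680 = 0.5669 W
  P_R3 = (19.63 - 19.59)²/200 = 0.00001093 W
  P_R4 = (19.59 - 0.4207)²/82000 = 0.00448 W
  P_R5 = (0.4207 - 0)²/1800 = 0.00009834 W
P_total = P_R1 + P_R2 + P_R3 + P_R4 + P_R5 = 0.6986 W

Final answer: 0.6986 W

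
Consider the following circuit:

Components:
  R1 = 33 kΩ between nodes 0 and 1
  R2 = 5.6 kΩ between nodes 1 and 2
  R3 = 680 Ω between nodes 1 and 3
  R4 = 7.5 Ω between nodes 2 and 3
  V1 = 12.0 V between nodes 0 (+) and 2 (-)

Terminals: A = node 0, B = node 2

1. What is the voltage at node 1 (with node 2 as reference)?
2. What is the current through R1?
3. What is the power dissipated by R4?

Nodal analysis, taking node 2 as the 0 V reference.
Source V1 fixes V_0 = 12 V.
KCL at each unknown node (sum of currents leaving = 0; resistances in Ω):
  Node 1: (V_1 - 12)/33000 + (V_1 - 0)/5600 + (V_1 - V_3)/680 = 0
  Node 3: (V_3 - V_1)/680 + (V_3 - 0)/7.5 = 0
Collecting terms (coefficients in siemens):
  0.001679·V_1 - 0.001471·V_3 = 0.0003636
  0.1348·V_3 - 0.001471·V_1 = 0
Determinant D = (0.001679)(0.1348) - (-0.001471)(-0.001471) = 0.0002242
V_1 = [(0.0003636)(0.1348) - (-0.001471)(0)]/D = 0.2186 V
V_3 = [(0.001679)(0) - (0.0003636)(-0.001471)]/D = 0.002385 V
Part 1:
  Read off the nodal solution: V_1 = 0.2186 V
Part 2:
  I_R1 = (V_0 - V_1)/R1 = (12 - 0.2186)/33000 = 0.000357 A
  Magnitude: I_R1 = 0.000357 A
Part 3:
  I_R4 = (V_2 - V_3)/R4 = (0 - 0.002385)/7.5 = -0.000318 A
  P_R4 = I_R4² × R4 = (-0.000318)² × 7.5 = 0.0000007583 W

Final answers:
1. V_1 = 0.2186 V
2. I_R1 = 0.000357 A
3. P_R4 = 7.583e-07 W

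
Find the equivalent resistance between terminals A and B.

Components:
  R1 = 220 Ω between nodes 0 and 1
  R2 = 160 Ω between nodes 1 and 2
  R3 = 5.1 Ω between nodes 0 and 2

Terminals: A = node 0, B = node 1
Reduce the network between node 0 (A) and node 1 (B) by series/parallel combination:
  Rs1 = R3 + R2 (series, joined only at node 2) = 5.1 + 160 = 165.1 Ω
  Rp1 = R1 ‖ Rs1 (parallel, both between nodes 0 and 1) = 1/(1/220 + 1/165.1) = 94.32 Ω
R_eq = 94.32 Ω

Final answer: 94.32 Ω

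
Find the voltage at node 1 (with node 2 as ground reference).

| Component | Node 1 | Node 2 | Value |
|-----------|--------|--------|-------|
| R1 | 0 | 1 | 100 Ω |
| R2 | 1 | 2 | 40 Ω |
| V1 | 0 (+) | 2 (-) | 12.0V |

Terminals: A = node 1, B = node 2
Nodal analysis, taking node 2 as the 0 V reference.
Source V1 fixes V_0 = 12 V.
KCL at each unknown node (sum of currents leaving = 0; resistances in Ω):
  Node 1: (V_1 - 12)/100 + (V_1 - 0)/40 = 0
Collecting terms: 0.035 × V_1 = 0.12  =>  V_1 = 3.429 V
The requested potential is V_1 = 3.429 V.

Final answer: V_1 = 3.429 V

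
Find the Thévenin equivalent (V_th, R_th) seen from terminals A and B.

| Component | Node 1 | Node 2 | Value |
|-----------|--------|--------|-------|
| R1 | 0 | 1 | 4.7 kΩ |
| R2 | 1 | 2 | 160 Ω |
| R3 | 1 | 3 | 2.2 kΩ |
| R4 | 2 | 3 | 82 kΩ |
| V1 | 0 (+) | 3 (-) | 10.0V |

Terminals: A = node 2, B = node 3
Step 1 — V_th is the open-circuit voltage V_A - V_B (nothing connected across the terminals).
Nodal analysis, taking node 3 as the 0 V reference.
Source V1 fixes V_0 = 10 V.
KCL at each unknown node (sum of currents leaving = 0; resistances in Ω):
  Node 1: (V_1 - 10)/4700 + (V_1 - V_2)/160 + (V_1 - 0)/2200 = 0
  Node 2: (V_2 - V_1)/160 + (V_2 - 0)/82000 = 0
Collecting terms (coefficients in siemens):
  0.006917·V_1 - 0.00625·V_2 = 0.002128
  0.006262·V_2 - 0.00625·V_1 = 0
Determinant D = (0.006917)(0.006262) - (-0.00625)(-0.00625) = 0.000004255
V_1 = [(0.002128)(0.006262) - (-0.00625)(0)]/D = 3.131 V
V_2 = [(0.006917)(0) - (0.002128)(-0.00625)]/D = 3.125 V
V_th = V_2 - V_3 = 3.125 - 0 = 3.125 V
Step 2 — R_th: zero the source — replace V1 by a short circuit (node 3 merges into node 0) — and find the resistance seen between A (node 2) and B (node 0).
Reduce the network between node 2 (A) and node 0 (B) by series/parallel combination:
  Rp1 = R1 ‖ R3 (parallel, both between nodes 0 and 1) = 1/(1/4700 + 1/2200) = 1499 Ω
  Rs1 = R2 + Rp1 (series, joined only at node 1) = 160 + 1499 = 1659 Ω
  Rp2 = R4 ‖ Rs1 (parallel, both between nodes 0 and 2) = 1/(1/82000 + 1/1659) = 1626 Ω
R_th = 1.626 kΩ

Final answer: V_th = 3.125 V, R_th = 1.626 kΩ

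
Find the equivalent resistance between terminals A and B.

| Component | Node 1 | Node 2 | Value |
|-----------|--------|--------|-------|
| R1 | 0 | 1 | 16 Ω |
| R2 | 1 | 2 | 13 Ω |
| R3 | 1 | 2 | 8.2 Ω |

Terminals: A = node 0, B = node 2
Reduce the network between node 0 (A) and node 2 (B) by series/parallel combination:
  Rp1 = R2 ‖ R3 (parallel, both between nodes 1 and 2) = 1/(1/13 + 1/8.2) = 5.028 Ω
  Rs1 = R1 + Rp1 (series, joined only at node 1) = 16 + 5.028 = 21.03 Ω
R_eq = 21.03 Ω

Final answer: 21.03 Ω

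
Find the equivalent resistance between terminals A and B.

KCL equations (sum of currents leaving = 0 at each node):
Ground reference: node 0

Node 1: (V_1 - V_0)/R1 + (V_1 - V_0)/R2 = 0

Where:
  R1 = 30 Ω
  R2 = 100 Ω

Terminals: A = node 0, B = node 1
Reduce the network between node 0 (A) and node 1 (B) by series/parallel combination:
  Rp1 = R1 ‖ R2 (parallel, both between nodes 0 and 1) = 1/(1/30 + 1/100) = 23.08 Ω
R_eq = 23.08 Ω

Final answer: 23.08 Ω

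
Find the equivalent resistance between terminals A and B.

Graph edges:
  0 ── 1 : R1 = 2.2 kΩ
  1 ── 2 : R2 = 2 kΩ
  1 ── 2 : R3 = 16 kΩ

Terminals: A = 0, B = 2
Reduce the network between node 0 (A) and node 2 (B) by series/parallel combination:
  Rp1 = R2 ‖ R3 (parallel, both between nodes 1 and 2) = 1/(1/2000 + 1/16000) = 1778 Ω
  Rs1 = R1 + Rp1 (series, joined only at node 1) = 2200 + 1778 = 3978 Ω
R_eq = 3.978 kΩ

Final answer: 3.978 kΩ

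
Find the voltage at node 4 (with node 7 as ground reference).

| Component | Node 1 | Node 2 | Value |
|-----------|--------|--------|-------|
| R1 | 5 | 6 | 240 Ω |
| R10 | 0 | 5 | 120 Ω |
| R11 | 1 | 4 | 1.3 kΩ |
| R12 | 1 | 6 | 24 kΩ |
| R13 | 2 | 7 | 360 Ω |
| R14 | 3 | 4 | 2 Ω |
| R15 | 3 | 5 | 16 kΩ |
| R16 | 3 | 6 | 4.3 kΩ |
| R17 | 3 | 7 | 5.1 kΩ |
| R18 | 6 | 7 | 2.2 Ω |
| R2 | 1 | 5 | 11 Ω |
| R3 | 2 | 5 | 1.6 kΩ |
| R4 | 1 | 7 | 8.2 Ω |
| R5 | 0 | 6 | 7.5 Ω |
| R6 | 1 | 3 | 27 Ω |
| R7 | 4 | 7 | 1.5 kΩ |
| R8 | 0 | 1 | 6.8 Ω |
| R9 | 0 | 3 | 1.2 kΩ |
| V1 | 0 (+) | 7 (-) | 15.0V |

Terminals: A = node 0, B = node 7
Nodal analysis, taking node 7 as the 0 V reference.
Source V1 fixes V_0 = 15 V.
KCL at each unknown node (sum of currents leaving = 0; resistances in Ω):
  Node 1: (V_1 - V_5)/11 + (V_1 - 0)/8.2 + (V_1 - V_3)/27 + (V_1 - 15)/6.8 + (V_1 - V_4)/1300 + (V_1 - V_6)/24000 = 0
  Node 2: (V_2 - V_5)/1600 + (V_2 - 0)/360 = 0
  Node 3: (V_3 - V_1)/27 + (V_3 - 15)/1200 + (V_3 - V_4)/2 + (V_3 - V_5)/16000 + (V_3 - V_6)/4300 + (V_3 - 0)/5100 = 0
  Node 4: (V_4 - 0)/1500 + (V_4 - V_1)/1300 + (V_4 - V_3)/2 = 0
  Node 5: (V_5 - V_6)/240 + (V_5 - V_1)/11 + (V_5 - V_2)/1600 + (V_5 - 15)/120 + (V_5 - V_3)/16000 = 0
  Node 6: (V_6 - V_5)/240 + (V_6 - 15)/7.5 + (V_6 - V_1)/24000 + (V_6 - V_3)/4300 + (V_6 - 0)/2.2 = 0
Collecting terms (coefficients in siemens):
  0.3978·V_1 - 0.03704·V_3 - 0.0007692·V_4 - 0.09091·V_5 - 0.00004167·V_6 = 2.206
  0.003403·V_2 - 0.000625·V_5 = 0
  0.5384·V_3 - 0.03704·V_1 - 0.5·V_4 - 0.0000625·V_5 - 0.0002326·V_6 = 0.0125
  0.5014·V_4 - 0.0007692·V_1 - 0.5·V_3 = 0
  0.1041·V_5 - 0.09091·V_1 - 0.000625·V_2 - 0.0000625·V_3 - 0.004167·V_6 = 0.125
  0.5923·V_6 - 0.00004167·V_1 - 0.0002326·V_3 - 0.004167·V_5 = 2
Solving these 6 simultaneous equations (Gaussian elimination) gives:
  V_1 = 8.292 V, V_2 = 1.579 V, V_3 = 8.225 V, V_4 = 8.214 V
  V_5 = 8.595 V, V_6 = 3.441 V
The requested potential is V_4 = 8.214 V.

Final answer: V_4 = 8.214 V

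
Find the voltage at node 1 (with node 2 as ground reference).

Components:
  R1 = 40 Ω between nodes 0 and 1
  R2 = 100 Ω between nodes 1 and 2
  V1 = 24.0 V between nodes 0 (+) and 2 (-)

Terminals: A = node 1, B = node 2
Nodal analysis, taking node 2 as the 0 V reference.
Source V1 fixes V_0 = 24 V.
KCL at each unknown node (sum of currents leaving = 0; resistances in Ω):
  Node 1: (V_1 - 24)/40 + (V_1 - 0)/100 = 0
Collecting terms: 0.035 × V_1 = 0.6  =>  V_1 = 17.14 V
The requested potential is V_1 = 17.14 V.

Final answer: V_1 = 17.14 V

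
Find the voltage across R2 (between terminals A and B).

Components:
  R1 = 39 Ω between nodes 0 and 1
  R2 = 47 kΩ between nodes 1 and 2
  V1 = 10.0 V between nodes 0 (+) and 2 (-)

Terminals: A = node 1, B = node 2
R1 and R2 are in series across V1 (node 0 → node 1 → node 2), and the output A–B is taken across R2, so this is a voltage divider.
Series current: I = V1/(R1 + R2) = 10/(39 + 47000) = 10/47040 = 0.0002126 A
V_R2 = I × R2 = V1 × R2/(R1 + R2) = 10 × 47000/47040 = 9.992 V

Final answer: 9.992 V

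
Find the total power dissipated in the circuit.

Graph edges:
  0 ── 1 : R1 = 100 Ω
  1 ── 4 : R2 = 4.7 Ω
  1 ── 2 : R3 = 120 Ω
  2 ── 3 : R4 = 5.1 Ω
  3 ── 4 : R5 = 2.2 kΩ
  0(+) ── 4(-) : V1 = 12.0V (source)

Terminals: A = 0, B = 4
Nodal analysis, taking node 4 as the 0 V reference.
Source V1 fixes V_0 = 12 V.
KCL at each unknown node (sum of currents leaving = 0; resistances in Ω):
  Node 1: (V_1 - 12)/100 + (V_1 - 0)/4.7 + (V_1 - V_2)/120 = 0
  Node 2: (V_2 - V_1)/120 + (V_2 - V_3)/5.1 = 0
  Node 3: (V_3 - V_2)/5.1 + (V_3 - 0)/2200 = 0
Collecting terms (coefficients in siemens):
  0.2311·V_1 - 0.008333·V_2 = 0.12
  0.2044·V_2 - 0.008333·V_1 - 0.1961·V_3 = 0
  0.1965·V_3 - 0.1961·V_2 = 0
Solving these 3 simultaneous equations (Gaussian elimination) gives:
  V_1 = 0.5376 V, V_2 = 0.5099 V, V_3 = 0.5087 V
Power in each resistor, P = (ΔV)²/R:
  P_R1 = (12 - 0.5376)²/100 = 1.314 W
  P_R2 = (0.5376 - 0)²/4.7 = 0.0615 W
  P_R3 = (0.5376 - 0.5099)²/120 = 0.000006416 W
  P_R4 = (0.5099 - 0.5087)²/5.1 = 0.0000002727 W
  P_R5 = (0.5087 - 0)²/2200 = 0.0001176 W
P_total = P_R1 + P_R2 + P_R3 + P_R4 + P_R5 = 1.375 W

Final answer: 1.375 W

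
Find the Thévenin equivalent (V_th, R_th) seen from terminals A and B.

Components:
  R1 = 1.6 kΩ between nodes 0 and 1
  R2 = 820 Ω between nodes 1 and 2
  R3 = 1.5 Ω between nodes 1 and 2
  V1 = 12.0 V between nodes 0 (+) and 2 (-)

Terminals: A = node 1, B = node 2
Step 1 — V_th is the open-circuit voltage V_A - V_B (nothing connected across the terminals).
Nodal analysis, taking node 2 as the 0 V reference.
Source V1 fixes V_0 = 12 V.
KCL at each unknown node (sum of currents leaving = 0; resistances in Ω):
  Node 1: (V_1 - 12)/1600 + (V_1 - 0)/820 + (V_1 - 0)/1.5 = 0
Collecting terms: 0.6685 × V_1 = 0.0075  =>  V_1 = 0.01122 V
V_th = V_1 - V_2 = 0.01122 - 0 = 0.01122 V
Step 2 — R_th: zero the source — replace V1 by a short circuit (node 2 merges into node 0) — and find the resistance seen between A (node 1) and B (node 0).
Reduce the network between node 1 (A) and node 0 (B) by series/parallel combination:
  Rp1 = R1 ‖ R2 ‖ R3 (parallel, all between nodes 0 and 1) = 1/(1/1600 + 1/820 + 1/1.5) = 1.496 Ω
R_th = 1.496 Ω

Final answer: V_th = 0.01122 V, R_th = 1.496 Ω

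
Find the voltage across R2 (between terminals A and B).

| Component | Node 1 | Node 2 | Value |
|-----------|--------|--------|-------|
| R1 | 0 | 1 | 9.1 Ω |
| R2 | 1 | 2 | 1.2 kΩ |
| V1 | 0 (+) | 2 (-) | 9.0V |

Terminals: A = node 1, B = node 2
R1 and R2 are in series across V1 (node 0 → node 1 → node 2), and the output A–B is taken across R2, so this is a voltage divider.
Series current: I = V1/(R1 + R2) = 9/(9.1 + 1200) = 9/1209 = 0.007444 A
V_R2 = I × R2 = V1 × R2/(R1 + R2) = 9 × 1200/1209 = 8.932 V

Final answer: 8.932 V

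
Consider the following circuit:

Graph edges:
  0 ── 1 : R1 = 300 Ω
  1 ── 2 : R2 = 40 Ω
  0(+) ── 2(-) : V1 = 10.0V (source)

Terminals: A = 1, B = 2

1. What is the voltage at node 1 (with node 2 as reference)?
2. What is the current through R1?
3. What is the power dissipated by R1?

Nodal analysis, taking node 2 as the 0 V reference.
Source V1 fixes V_0 = 10 V.
KCL at each unknown node (sum of currents leaving = 0; resistances in Ω):
  Node 1: (V_1 - 10)/300 + (V_1 - 0)/40 = 0
Collecting terms: 0.02833 × V_1 = 0.03333  =>  V_1 = 1.176 V
Part 1:
  Read off the nodal solution: V_1 = 1.176 V
Part 2:
  I_R1 = (V_0 - V_1)/R1 = (10 - 1.176)/300 = 0.02941 A
  Magnitude: I_R1 = 0.02941 A
Part 3:
  I_R1 = (V_0 - V_1)/R1 = (10 - 1.176)/300 = 0.02941 A
  P_R1 = I_R1² × R1 = (0.02941)² × 300 = 0.2595 W

Final answers:
1. V_1 = 1.176 V
2. I_R1 = 0.02941 A
3. P_R1 = 0.2595 W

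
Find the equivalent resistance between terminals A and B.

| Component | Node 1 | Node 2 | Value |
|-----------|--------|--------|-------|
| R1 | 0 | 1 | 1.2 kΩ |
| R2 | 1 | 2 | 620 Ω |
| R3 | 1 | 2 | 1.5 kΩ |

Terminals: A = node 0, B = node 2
Reduce the network between node 0 (A) and node 2 (B) by series/parallel combination:
  Rp1 = R2 ‖ R3 (parallel, both between nodes 1 and 2) = 1/(1/620 + 1/1500) = 438.7 Ω
  Rs1 = R1 + Rp1 (series, joined only at node 1) = 1200 + 438.7 = 1639 Ω
R_eq = 1.639 kΩ

Final answer: 1.639 kΩ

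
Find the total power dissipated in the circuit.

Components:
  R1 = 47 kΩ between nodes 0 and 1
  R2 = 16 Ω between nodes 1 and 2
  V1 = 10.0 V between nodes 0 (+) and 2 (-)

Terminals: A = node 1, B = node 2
Nodal analysis, taking node 2 as the 0 V reference.
Source V1 fixes V_0 = 10 V.
KCL at each unknown node (sum of currents leaving = 0; resistances in Ω):
  Node 1: (V_1 - 10)/47000 + (V_1 - 0)/16 = 0
Collecting terms: 0.06252 × V_1 = 0.0002128  =>  V_1 = 0.003403 V
Power in each resistor, P = (ΔV)²/R:
  P_R1 = (10 - 0.003403)²/47000 = 0.002126 W
  P_R2 = (0.003403 - 0)²/16 = 0.0000007238 W
P_total = P_R1 + P_R2 = 0.002127 W

Final answer: 0.002127 W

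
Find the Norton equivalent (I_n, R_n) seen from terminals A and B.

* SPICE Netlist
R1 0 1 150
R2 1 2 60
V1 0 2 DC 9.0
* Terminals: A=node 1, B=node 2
Find the Thévenin equivalent first; then I_n = V_th/R_th and R_n = R_th.
Step 1 — V_th is the open-circuit voltage V_A - V_B (nothing connected across the terminals).
Nodal analysis, taking node 2 as the 0 V reference.
Source V1 fixes V_0 = 9 V.
KCL at each unknown node (sum of currents leaving = 0; resistances in Ω):
  Node 1: (V_1 - 9)/150 + (V_1 - 0)/60 = 0
Collecting terms: 0.02333 × V_1 = 0.06  =>  V_1 = 2.571 V
V_th = V_1 - V_2 = 2.571 - 0 = 2.571 V
Step 2 — R_th: zero the source — replace V1 by a short circuit (node 2 merges into node 0) — and find the resistance seen between A (node 1) and B (node 0).
Reduce the network between node 1 (A) and node 0 (B) by series/parallel combination:
  Rp1 = R1 ‖ R2 (parallel, both between nodes 0 and 1) = 1/(1/150 + 1/60) = 42.86 Ω
R_th = 42.86 Ω
I_n = V_th/R_th = 2.571/42.86 = 0.06 A, and R_n = R_th = 42.86 Ω

Final answer: I_n = 0.06 A, R_n = 42.86 Ω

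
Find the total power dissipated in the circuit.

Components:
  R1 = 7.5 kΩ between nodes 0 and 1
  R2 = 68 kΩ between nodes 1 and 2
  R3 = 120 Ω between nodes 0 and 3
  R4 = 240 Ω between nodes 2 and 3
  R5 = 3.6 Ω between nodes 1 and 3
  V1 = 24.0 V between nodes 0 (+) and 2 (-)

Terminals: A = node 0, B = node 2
Nodal analysis, taking node 2 as the 0 V reference.
Source V1 fixes V_0 = 24 V.
KCL at each unknown node (sum of currents leaving = 0; resistances in Ω):
  Node 1: (V_1 - 24)/7500 + (V_1 - 0)/68000 + (V_1 - V_3)/3.6 = 0
  Node 3: (V_3 - 24)/120 + (V_3 - 0)/240 + (V_3 - V_1)/3.6 = 0
Collecting terms (coefficients in siemens):
  0.2779·V_1 - 0.2778·V_3 = 0.0032
  0.2903·V_3 - 0.2778·V_1 = 0.2
Determinant D = (0.2779)(0.2903) - (-0.2778)(-0.2778) = 0.003515
V_1 = [(0.0032)(0.2903) - (-0.2778)(0.2)]/D = 16.07 V
V_3 = [(0.2779)(0.2) - (0.0032)(-0.2778)]/D = 16.07 V
Power in each resistor, P = (ΔV)²/R:
  P_R1 = (24 - 16.07)²/7500 = 0.008388 W
  P_R2 = (16.07 - 0)²/68000 = 0.003797 W
  P_R3 = (24 - 16.07)²/120 = 0.5246 W
  P_R4 = (0 - 16.07)²/240 = 1.075 W
  P_R5 = (16.07 - 16.07)²/3.6 = 0.000002428 W
P_total = P_R1 + P_R2 + P_R3 + P_R4 + P_R5 = 1.612 W

Final answer: 1.612 W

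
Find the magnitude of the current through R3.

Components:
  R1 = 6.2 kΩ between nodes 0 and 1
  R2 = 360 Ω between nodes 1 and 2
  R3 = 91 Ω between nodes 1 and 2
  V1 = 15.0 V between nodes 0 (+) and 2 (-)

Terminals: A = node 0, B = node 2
Nodal analysis, taking node 2 as the 0 V reference.
Source V1 fixes V_0 = 15 V.
KCL at each unknown node (sum of currents leaving = 0; resistances in Ω):
  Node 1: (V_1 - 15)/6200 + (V_1 - 0)/360 + (V_1 - 0)/91 = 0
Collecting terms: 0.01393 × V_1 = 0.002419  =>  V_1 = 0.1737 V
I_R3 = (V_1 - V_2)/R3 = (0.1737 - 0)/91 = 0.001909 A
|I_R3| = 0.001909 A

Final answer: |I_R3| = 0.001909 A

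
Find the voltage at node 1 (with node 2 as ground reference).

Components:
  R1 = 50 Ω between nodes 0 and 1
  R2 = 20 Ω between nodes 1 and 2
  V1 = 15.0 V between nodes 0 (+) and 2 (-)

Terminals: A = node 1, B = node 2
Nodal analysis, taking node 2 as the 0 V reference.
Source V1 fixes V_0 = 15 V.
KCL at each unknown node (sum of currents leaving = 0; resistances in Ω):
  Node 1: (V_1 - 15)/50 + (V_1 - 0)/20 = 0
Collecting terms: 0.07 × V_1 = 0.3  =>  V_1 = 4.286 V
The requested potential is V_1 = 4.286 V.

Final answer: V_1 = 4.286 V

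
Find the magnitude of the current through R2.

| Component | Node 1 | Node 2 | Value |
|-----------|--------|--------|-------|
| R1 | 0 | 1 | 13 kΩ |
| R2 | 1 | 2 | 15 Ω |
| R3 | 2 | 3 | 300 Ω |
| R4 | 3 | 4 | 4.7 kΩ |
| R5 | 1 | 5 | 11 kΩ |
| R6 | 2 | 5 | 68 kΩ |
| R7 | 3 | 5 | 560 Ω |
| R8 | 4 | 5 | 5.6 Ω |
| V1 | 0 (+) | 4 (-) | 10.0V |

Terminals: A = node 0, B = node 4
Nodal analysis, taking node 4 as the 0 V reference.
Source V1 fixes V_0 = 10 V.
KCL at each unknown node (sum of currents leaving = 0; resistances in Ω):
  Node 1: (V_1 - 10)/13000 + (V_1 - V_2)/15 + (V_1 - V_5)/11000 = 0
  Node 2: (V_2 - V_1)/15 + (V_2 - V_3)/300 + (V_2 - V_5)/68000 = 0
  Node 3: (V_3 - V_2)/300 + (V_3 - 0)/4700 + (V_3 - V_5)/560 = 0
  Node 5: (V_5 - V_1)/11000 + (V_5 - V_2)/68000 + (V_5 - V_3)/560 + (V_5 - 0)/5.6 = 0
Collecting terms (coefficients in siemens):
  0.06683·V_1 - 0.06667·V_2 - 0.00009091·V_5 = 0.0007692
  0.07001·V_2 - 0.06667·V_1 - 0.003333·V_3 - 0.00001471·V_5 = 0
  0.005332·V_3 - 0.003333·V_2 - 0.001786·V_5 = 0
  0.1805·V_5 - 0.00009091·V_1 - 0.00001471·V_2 - 0.001786·V_3 = 0
Solving these 4 simultaneous equations (Gaussian elimination) gives:
  V_1 = 0.5493 V, V_2 = 0.5391 V, V_3 = 0.3383 V, V_5 = 0.003668 V
I_R2 = (V_1 - V_2)/R2 = (0.5493 - 0.5391)/15 = 0.0006774 A
|I_R2| = 0.0006774 A

Final answer: |I_R2| = 0.0006774 A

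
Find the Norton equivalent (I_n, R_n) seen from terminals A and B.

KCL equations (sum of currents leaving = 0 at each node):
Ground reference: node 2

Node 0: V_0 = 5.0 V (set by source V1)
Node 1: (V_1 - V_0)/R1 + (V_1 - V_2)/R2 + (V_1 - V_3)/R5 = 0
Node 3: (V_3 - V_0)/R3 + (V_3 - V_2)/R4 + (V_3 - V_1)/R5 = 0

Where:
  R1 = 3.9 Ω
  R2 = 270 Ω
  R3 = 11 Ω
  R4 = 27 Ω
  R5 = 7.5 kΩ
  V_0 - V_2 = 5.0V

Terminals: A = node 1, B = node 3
Find the Thévenin equivalent first; then I_n = V_th/R_th and R_n = R_th.
Step 1 — V_th is the open-circuit voltage V_A - V_B (nothing connected across the terminals).
Nodal analysis, taking node 2 as the 0 V reference.
Source V1 fixes V_0 = 5 V.
KCL at each unknown node (sum of currents leaving = 0; resistances in Ω):
  Node 1: (V_1 - 5)/3.9 + (V_1 - 0)/270 + (V_1 - V_3)/7500 = 0
  Node 3: (V_3 - 5)/11 + (V_3 - 0)/27 + (V_3 - V_1)/7500 = 0
Collecting terms (coefficients in siemens):
  0.2602·V_1 - 0.0001333·V_3 = 1.282
  0.1281·V_3 - 0.0001333·V_1 = 0.4545
Determinant D = (0.2602)(0.1281) - (-0.0001333)(-0.0001333) = 0.03333
V_1 = [(1.282)(0.1281) - (-0.0001333)(0.4545)]/D = 4.928 V
V_3 = [(0.2602)(0.4545) - (1.282)(-0.0001333)]/D = 3.554 V
V_th = V_1 - V_3 = 4.928 - 3.554 = 1.374 V
Step 2 — R_th: zero the source — replace V1 by a short circuit (node 2 merges into node 0) — and find the resistance seen between A (node 1) and B (node 3).
Reduce the network between node 1 (A) and node 3 (B) by series/parallel combination:
  Rp1 = R1 ‖ R2 (parallel, both between nodes 0 and 1) = 1/(1/3.9 + 1/270) = 3.844 Ω
  Rp2 = R3 ‖ R4 (parallel, both between nodes 0 and 3) = 1/(1/11 + 1/27) = 7.816 Ω
  Rs1 = Rp1 + Rp2 (series, joined only at node 0) = 3.844 + 7.816 = 11.66 Ω
  Rp3 = R5 ‖ Rs1 (parallel, both between nodes 1 and 3) = 1/(1/7500 + 1/11.66) = 11.64 Ω
R_th = 11.64 Ω
I_n = V_th/R_th = 1.374/11.64 = 0.118 A, and R_n = R_th = 11.64 Ω

Final answer: I_n = 0.118 A, R_n = 11.64 Ω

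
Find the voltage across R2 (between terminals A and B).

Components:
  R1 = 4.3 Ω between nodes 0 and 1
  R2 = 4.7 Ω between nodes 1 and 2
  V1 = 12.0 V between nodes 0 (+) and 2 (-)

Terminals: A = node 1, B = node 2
R1 and R2 are in series across V1 (node 0 → node 1 → node 2), and the output A–B is taken across R2, so this is a voltage divider.
Series current: I = V1/(R1 + R2) = 12/(4.3 + 4.7) = 12/9 = 1.333 A
V_R2 = I × R2 = V1 × R2/(R1 + R2) = 12 × 4.7/9 = 6.267 V

Final answer: 6.267 V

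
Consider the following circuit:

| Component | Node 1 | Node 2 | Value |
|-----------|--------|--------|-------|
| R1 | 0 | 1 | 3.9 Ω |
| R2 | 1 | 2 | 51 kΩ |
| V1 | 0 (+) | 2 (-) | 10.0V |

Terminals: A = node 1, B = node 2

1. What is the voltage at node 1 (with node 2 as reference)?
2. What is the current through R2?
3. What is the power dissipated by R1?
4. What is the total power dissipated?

Nodal analysis, taking node 2 as the 0 V reference.
Source V1 fixes V_0 = 10 V.
KCL at each unknown node (sum of currents leaving = 0; resistances in Ω):
  Node 1: (V_1 - 10)/3.9 + (V_1 - 0)/51000 = 0
Collecting terms: 0.2564 × V_1 = 2.564  =>  V_1 = 9.999 V
Part 1:
  Read off the nodal solution: V_1 = 9.999 V
Part 2:
  I_R2 = (V_1 - V_2)/R2 = (9.999 - 0)/51000 = 0.0001961 A
  Magnitude: I_R2 = 0.0001961 A
Part 3:
  I_R1 = (V_0 - V_1)/R1 = (10 - 9.999)/3.9 = 0.0001961 A
  P_R1 = I_R1² × R1 = (0.0001961)² × 3.9 = 0.0000001499 W
Part 4:
  Power in each resistor, P = (ΔV)²/R:
    P_R1 = (10 - 9.999)²/3.9 = 0.0000001499 W
    P_R2 = (9.999 - 0)²/51000 = 0.00196 W
  P_total = P_R1 + P_R2 = 0.001961 W

Final answers:
1. V_1 = 9.999 V
2. I_R2 = 0.0001961 A
3. P_R1 = 1.499e-07 W
4. P_total = 0.001961 W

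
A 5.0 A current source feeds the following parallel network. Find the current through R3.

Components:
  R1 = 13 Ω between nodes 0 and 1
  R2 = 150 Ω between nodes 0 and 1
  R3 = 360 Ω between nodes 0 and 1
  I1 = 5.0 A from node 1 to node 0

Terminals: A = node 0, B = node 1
All resistors sit directly between nodes 0 and 1, so they are in parallel and share one voltage V; the full source current 5 A splits among them.
1/R_par = 1/13 + 1/150 + 1/360 = 0.08637 S  =>  R_par = 11.58 Ω
V = I × R_par = 5 × 11.58 = 57.89 V
I_R3 = V/R3 = 57.89/360 = 0.1608 A

Final answer: 0.1608 A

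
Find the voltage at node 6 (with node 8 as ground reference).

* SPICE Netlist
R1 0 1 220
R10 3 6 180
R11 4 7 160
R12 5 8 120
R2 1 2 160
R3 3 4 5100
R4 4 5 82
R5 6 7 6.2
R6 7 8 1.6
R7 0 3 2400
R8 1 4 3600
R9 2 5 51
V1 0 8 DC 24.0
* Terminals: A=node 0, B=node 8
Nodal analysis, taking node 8 as the 0 V reference.
Source V1 fixes V_0 = 24 V.
KCL at each unknown node (sum of currents leaving = 0; resistances in Ω):
  Node 1: (V_1 - 24)/220 + (V_1 - V_2)/160 + (V_1 - V_4)/3600 = 0
  Node 2: (V_2 - V_1)/160 + (V_2 - V_5)/51 = 0
  Node 3: (V_3 - V_4)/5100 + (V_3 - 24)/2400 + (V_3 - V_6)/180 = 0
  Node 4: (V_4 - V_3)/5100 + (V_4 - V_5)/82 + (V_4 - V_1)/3600 + (V_4 - V_7)/160 = 0
  Node 5: (V_5 - V_4)/82 + (V_5 - V_2)/51 + (V_5 - 0)/120 = 0
  Node 6: (V_6 - V_7)/6.2 + (V_6 - V_3)/180 = 0
  Node 7: (V_7 - V_6)/6.2 + (V_7 - 0)/1.6 + (V_7 - V_4)/160 = 0
Collecting terms (coefficients in siemens):
  0.01107·V_1 - 0.00625·V_2 - 0.0002778·V_4 = 0.1091
  0.02586·V_2 - 0.00625·V_1 - 0.01961·V_5 = 0
  0.006168·V_3 - 0.0001961·V_4 - 0.005556·V_6 = 0.01
  0.01892·V_4 - 0.0002778·V_1 - 0.0001961·V_3 - 0.0122·V_5 - 0.00625·V_7 = 0
  0.04014·V_5 - 0.01961·V_2 - 0.0122·V_4 = 0
  0.1668·V_6 - 0.005556·V_3 - 0.1613·V_7 = 0
  0.7925·V_7 - 0.00625·V_4 - 0.1613·V_6 = 0
Solving these 7 simultaneous equations (Gaussian elimination) gives:
  V_1 = 13.37 V, V_2 = 6.113 V, V_3 = 1.796 V, V_4 = 2.678 V
  V_5 = 3.8 V, V_6 = 0.09988 V, V_7 = 0.04145 V
The requested potential is V_6 = 0.09988 V.

Final answer: V_6 = 0.09988 V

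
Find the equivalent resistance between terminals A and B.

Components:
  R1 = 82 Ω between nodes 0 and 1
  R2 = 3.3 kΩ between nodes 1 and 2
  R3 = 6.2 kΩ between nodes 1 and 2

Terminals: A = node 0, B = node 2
Reduce the network between node 0 (A) and node 2 (B) by series/parallel combination:
  Rp1 = R2 ‖ R3 (parallel, both between nodes 1 and 2) = 1/(1/3300 + 1/6200) = 2154 Ω
  Rs1 = R1 + Rp1 (series, joined only at node 1) = 82 + 2154 = 2236 Ω
R_eq = 2.236 kΩ

Final answer: 2.236 kΩ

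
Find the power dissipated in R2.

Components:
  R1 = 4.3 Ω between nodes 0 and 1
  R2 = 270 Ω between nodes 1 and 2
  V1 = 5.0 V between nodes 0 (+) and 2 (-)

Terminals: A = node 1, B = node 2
Nodal analysis, taking node 2 as the 0 V reference.
Source V1 fixes V_0 = 5 V.
KCL at each unknown node (sum of currents leaving = 0; resistances in Ω):
  Node 1: (V_1 - 5)/4.3 + (V_1 - 0)/270 = 0
Collecting terms: 0.2363 × V_1 = 1.163  =>  V_1 = 4.922 V
I_R2 = (V_1 - V_2)/R2 = (4.922 - 0)/270 = 0.01823 A
P_R2 = I_R2² × R2 = (0.01823)² × 270 = 0.08971 W

Final answer: 0.08971 W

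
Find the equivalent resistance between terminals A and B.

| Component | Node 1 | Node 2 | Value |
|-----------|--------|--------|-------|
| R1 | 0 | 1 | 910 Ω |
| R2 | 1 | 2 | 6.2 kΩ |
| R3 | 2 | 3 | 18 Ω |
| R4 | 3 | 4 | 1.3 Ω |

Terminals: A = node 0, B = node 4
Reduce the network between node 0 (A) and node 4 (B) by series/parallel combination:
  Rs1 = R1 + R2 (series, joined only at node 1) = 910 + 6200 = 7110 Ω
  Rs2 = R3 + Rs1 (series, joined only at node 2) = 18 + 7110 = 7128 Ω
  Rs3 = R4 + Rs2 (series, joined only at node 3) = 1.3 + 7128 = 7129 Ω
R_eq = 7.129 kΩ

Final answer: 7.129 kΩ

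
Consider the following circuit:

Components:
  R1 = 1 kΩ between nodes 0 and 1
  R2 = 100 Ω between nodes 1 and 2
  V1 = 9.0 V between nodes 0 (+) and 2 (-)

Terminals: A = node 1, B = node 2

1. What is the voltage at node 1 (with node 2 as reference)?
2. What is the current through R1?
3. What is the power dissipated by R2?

Nodal analysis, taking node 2 as the 0 V reference.
Source V1 fixes V_0 = 9 V.
KCL at each unknown node (sum of currents leaving = 0; resistances in Ω):
  Node 1: (V_1 - 9)/1000 + (V_1 - 0)/100 = 0
Collecting terms: 0.011 × V_1 = 0.009  =>  V_1 = 0.8182 V
Part 1:
  Read off the nodal solution: V_1 = 0.8182 V
Part 2:
  I_R1 = (V_0 - V_1)/R1 = (9 - 0.8182)/1000 = 0.008182 A
  Magnitude: I_R1 = 0.008182 A
Part 3:
  I_R2 = (V_1 - V_2)/R2 = (0.8182 - 0)/100 = 0.008182 A
  P_R2 = I_R2² × R2 = (0.008182)² × 100 = 0.006694 W

Final answers:
1. V_1 = 0.8182 V
2. I_R1 = 0.008182 A
3. P_R2 = 0.006694 W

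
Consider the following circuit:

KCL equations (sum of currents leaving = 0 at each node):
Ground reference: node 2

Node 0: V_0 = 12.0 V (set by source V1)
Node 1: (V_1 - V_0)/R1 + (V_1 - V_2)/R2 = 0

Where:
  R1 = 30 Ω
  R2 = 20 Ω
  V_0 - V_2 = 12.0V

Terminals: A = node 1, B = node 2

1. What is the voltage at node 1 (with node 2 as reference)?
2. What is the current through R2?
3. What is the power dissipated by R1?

Nodal analysis, taking node 2 as the 0 V reference.
Source V1 fixes V_0 = 12 V.
KCL at each unknown node (sum of currents leaving = 0; resistances in Ω):
  Node 1: (V_1 - 12)/30 + (V_1 - 0)/20 = 0
Collecting terms: 0.08333 × V_1 = 0.4  =>  V_1 = 4.8 V
Part 1:
  Read off the nodal solution: V_1 = 4.8 V
Part 2:
  I_R2 = (V_1 - V_2)/R2 = (4.8 - 0)/20 = 0.24 A
  Magnitude: I_R2 = 0.24 A
Part 3:
  I_R1 = (V_0 - V_1)/R1 = (12 - 4.8)/30 = 0.24 A
  P_R1 = I_R1² × R1 = (0.24)² × 30 = 1.728 W

Final answers:
1. V_1 = 4.8 V
2. I_R2 = 0.24 A
3. P_R1 = 1.728 W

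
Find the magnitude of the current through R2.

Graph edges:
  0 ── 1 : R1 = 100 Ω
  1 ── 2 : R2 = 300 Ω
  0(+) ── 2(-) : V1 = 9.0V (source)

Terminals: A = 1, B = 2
Nodal analysis, taking node 2 as the 0 V reference.
Source V1 fixes V_0 = 9 V.
KCL at each unknown node (sum of currents leaving = 0; resistances in Ω):
  Node 1: (V_1 - 9)/100 + (V_1 - 0)/300 = 0
Collecting terms: 0.01333 × V_1 = 0.09  =>  V_1 = 6.75 V
I_R2 = (V_1 - V_2)/R2 = (6.75 - 0)/300 = 0.0225 A
|I_R2| = 0.0225 A

Final answer: |I_R2| = 0.0225 A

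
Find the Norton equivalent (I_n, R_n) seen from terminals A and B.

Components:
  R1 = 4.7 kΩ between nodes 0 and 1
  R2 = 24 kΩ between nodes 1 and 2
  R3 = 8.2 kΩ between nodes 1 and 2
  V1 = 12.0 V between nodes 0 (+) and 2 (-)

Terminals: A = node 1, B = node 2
Find the Thévenin equivalent first; then I_n = V_th/R_th and R_n = R_th.
Step 1 — V_th is the open-circuit voltage V_A - V_B (nothing connected across the terminals).
Nodal analysis, taking node 2 as the 0 V reference.
Source V1 fixes V_0 = 12 V.
KCL at each unknown node (sum of currents leaving = 0; resistances in Ω):
  Node 1: (V_1 - 12)/4700 + (V_1 - 0)/24000 + (V_1 - 0)/8200 = 0
Collecting terms: 0.0003764 × V_1 = 0.002553  =>  V_1 = 6.783 V
V_th = V_1 - V_2 = 6.783 - 0 = 6.783 V
Step 2 — R_th: zero the source — replace V1 by a short circuit (node 2 merges into node 0) — and find the resistance seen between A (node 1) and B (node 0).
Reduce the network between node 1 (A) and node 0 (B) by series/parallel combination:
  Rp1 = R1 ‖ R2 ‖ R3 (parallel, all between nodes 0 and 1) = 1/(1/4700 + 1/24000 + 1/8200) = 2657 Ω
R_th = 2.657 kΩ
I_n = V_th/R_th = 6.783/2657 = 0.002553 A, and R_n = R_th = 2.657 kΩ

Final answer: I_n = 0.002553 A, R_n = 2.657 kΩ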